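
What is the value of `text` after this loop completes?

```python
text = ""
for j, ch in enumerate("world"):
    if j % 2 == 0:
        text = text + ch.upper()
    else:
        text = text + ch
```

Uppercase even positions in 'world'
`text` takes the values: "" → "W" → "Wo" → "WoR" → "WoRl" → "WoRlD"

Answer: "WoRlD"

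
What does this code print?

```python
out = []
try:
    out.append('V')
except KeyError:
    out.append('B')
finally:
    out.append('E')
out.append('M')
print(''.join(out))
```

Execution trace: 'V' (try body, no exception) → 'E' (finally) → 'M' (after the try/except). Output: VEM

Answer: VEM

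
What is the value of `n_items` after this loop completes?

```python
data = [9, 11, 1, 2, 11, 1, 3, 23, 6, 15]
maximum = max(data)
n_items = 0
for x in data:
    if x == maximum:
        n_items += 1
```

Count of max value 23 in [9, 11, 1, 2, 11, 1, 3, 23, 6, 15]
`n_items` takes the values: 0 → 1

Answer: 1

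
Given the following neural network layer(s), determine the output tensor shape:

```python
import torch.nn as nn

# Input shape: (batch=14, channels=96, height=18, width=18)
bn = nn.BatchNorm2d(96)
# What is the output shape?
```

Input: (14, 96, 18, 18) -> Output: (14, 96, 18, 18)

Answer: (14, 96, 18, 18)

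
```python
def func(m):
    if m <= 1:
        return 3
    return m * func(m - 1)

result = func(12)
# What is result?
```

func(12) = 12 * 11 * 10 * 9 * 8 * 7 * 6 * 5 * 4 * 3 * 2 * 3 = 1437004800

Answer: 1437004800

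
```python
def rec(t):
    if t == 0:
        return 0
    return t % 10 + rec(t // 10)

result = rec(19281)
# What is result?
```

Sum of digits of 19281: 1 + 8 + 2 + 9 + 1 = 21

Answer: 21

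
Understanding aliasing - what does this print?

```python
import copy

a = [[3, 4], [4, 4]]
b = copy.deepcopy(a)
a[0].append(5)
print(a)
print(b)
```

Key concept: deep copy is fully independent.
Step by step:
`a = [[3, 4], [4, 4]]` → a = [[3, 4], [4, 4]]
`b = copy.deepcopy(a)` → b = [[3, 4], [4, 4]]
`a[0].append(5)` → a = [[3, 4, 5], [4, 4]]
`print(a)` → prints [[3, 4, 5], [4, 4]]
`print(b)` → prints [[3, 4], [4, 4]]

Answer:
[[3, 4, 5], [4, 4]]
[[3, 4], [4, 4]]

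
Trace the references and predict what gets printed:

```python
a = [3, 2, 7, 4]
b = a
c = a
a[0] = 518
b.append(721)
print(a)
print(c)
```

Key concept: multiple aliases.
Step by step:
`a = [3, 2, 7, 4]` → a = [3, 2, 7, 4]
`b = a` → b = [3, 2, 7, 4] (same object as a)
`c = a` → c = [3, 2, 7, 4] (same object as a, b)
`a[0] = 518` → a = [518, 2, 7, 4] (same object as b, c); b = [518, 2, 7, 4] (same object as a, c); c = [518, 2, 7, 4] (same object as a, b)
`b.append(721)` → a = [518, 2, 7, 4, 721] (same object as b, c); b = [518, 2, 7, 4, 721] (same object as a, c); c = [518, 2, 7, 4, 721] (same object as a, b)
`print(a)` → prints [518, 2, 7, 4, 721]
`print(c)` → prints [518, 2, 7, 4, 721]

Answer:
[518, 2, 7, 4, 721]
[518, 2, 7, 4, 721]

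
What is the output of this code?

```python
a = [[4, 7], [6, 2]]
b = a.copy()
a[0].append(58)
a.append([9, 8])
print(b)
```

Key concept: shallow copy with nested lists.
Step by step:
`a = [[4, 7], [6, 2]]` → a = [[4, 7], [6, 2]]
`b = a.copy()` → b = [[4, 7], [6, 2]]
`a[0].append(58)` → a = [[4, 7, 58], [6, 2]]; b = [[4, 7, 58], [6, 2]]
`a.append([9, 8])` → a = [[4, 7, 58], [6, 2], [9, 8]]
`print(b)` → prints [[4, 7, 58], [6, 2]]

Answer: [[4, 7, 58], [6, 2]]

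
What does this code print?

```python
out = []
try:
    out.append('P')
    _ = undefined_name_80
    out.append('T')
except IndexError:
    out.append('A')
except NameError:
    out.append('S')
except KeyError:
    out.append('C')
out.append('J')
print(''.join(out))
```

Execution trace: 'P' (try body) → 'S' (except NameError) → 'J' (after the try/except). Output: PSJ

Answer: PSJ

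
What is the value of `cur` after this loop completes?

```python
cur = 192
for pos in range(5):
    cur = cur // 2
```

Halve 5 times: 192 // 2^5 = 6
`cur` takes the values: 192 → 96 → 48 → 24 → 12 → 6

Answer: 6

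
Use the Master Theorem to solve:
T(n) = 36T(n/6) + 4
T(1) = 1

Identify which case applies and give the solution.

a=36, b=6, f(n)=4. log_6(36) = 2. Since c=0 < 2, Case 1 applies: T(n) = Θ(n^log_b(a)) = O(n^2).

Answer: O(n^2) - Case 1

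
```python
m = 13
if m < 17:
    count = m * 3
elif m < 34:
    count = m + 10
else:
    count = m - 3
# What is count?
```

Trace:
`m = 13` → m = 13
`if m < 17: ...` → m < 17 is True → count = 39
So count = 39

Answer: 39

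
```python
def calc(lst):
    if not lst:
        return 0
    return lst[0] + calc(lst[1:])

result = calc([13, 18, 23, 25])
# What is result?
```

13 + 18 + 23 + 25 + 0 = 79

Answer: 79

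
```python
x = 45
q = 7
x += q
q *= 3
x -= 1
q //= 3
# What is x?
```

Trace:
`x = 45` → x = 45
`q = 7` → q = 7
`x += q` → x = 52
`q *= 3` → q = 21
`x -= 1` → x = 51
`q //= 3` → q = 7
So x = 51

Answer: 51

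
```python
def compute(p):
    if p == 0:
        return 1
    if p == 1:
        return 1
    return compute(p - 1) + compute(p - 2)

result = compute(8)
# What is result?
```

Build up from base cases: compute(0)=1, compute(1)=1, compute(2)=2, compute(3)=3, compute(4)=5, compute(5)=8, compute(6)=13, ..., compute(8)=34

Answer: 34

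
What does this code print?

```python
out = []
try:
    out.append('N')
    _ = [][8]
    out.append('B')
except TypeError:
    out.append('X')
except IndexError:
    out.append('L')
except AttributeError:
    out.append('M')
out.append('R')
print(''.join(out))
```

Execution trace: 'N' (try body) → 'L' (except IndexError) → 'R' (after the try/except). Output: NLR

Answer: NLR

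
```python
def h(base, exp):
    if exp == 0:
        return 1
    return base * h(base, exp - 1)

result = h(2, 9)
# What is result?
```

h(2, 9) = 2 * 2 * 2 * 2 * 2 * 2 * 2 * 2 * 2 = 512

Answer: 512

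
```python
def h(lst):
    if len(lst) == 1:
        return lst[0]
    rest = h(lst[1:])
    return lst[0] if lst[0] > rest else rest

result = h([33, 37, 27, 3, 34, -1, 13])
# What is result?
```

Recursive max over [33, 37, 27, 3, 34, -1, 13] = 37

Answer: 37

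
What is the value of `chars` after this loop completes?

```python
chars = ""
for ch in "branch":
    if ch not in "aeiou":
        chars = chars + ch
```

Remove vowels from 'branch'
`chars` takes the values: "" → "b" → "br" → "brn" → "brnc" → "brnch"

Answer: "brnch"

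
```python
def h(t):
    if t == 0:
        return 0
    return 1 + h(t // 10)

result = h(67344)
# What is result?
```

Count of digits of 67344: 5

Answer: 5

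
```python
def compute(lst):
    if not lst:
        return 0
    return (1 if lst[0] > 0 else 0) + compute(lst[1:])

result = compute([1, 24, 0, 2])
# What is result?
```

Count of positive elements in [1, 24, 0, 2] = 3

Answer: 3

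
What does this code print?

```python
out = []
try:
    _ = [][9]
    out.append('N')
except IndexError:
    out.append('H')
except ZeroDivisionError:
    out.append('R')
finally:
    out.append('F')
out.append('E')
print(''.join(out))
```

Execution trace: 'H' (except IndexError) → 'F' (finally) → 'E' (after the try/except). Output: HFE

Answer: HFE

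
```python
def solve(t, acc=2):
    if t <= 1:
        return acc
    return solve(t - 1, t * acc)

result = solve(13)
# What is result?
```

Accumulator trace (n, acc): (13, 2) -> (12, 26) -> (11, 312) -> (10, 3432) -> (9, 34320) -> (8, 308880) -> (7, 2471040) -> (6, 17297280) -> (5, 103783680) -> (4, 518918400) -> (3, 2075673600) -> (2, 6227020800) -> (1, 12454041600) -> return 12454041600

Answer: 12454041600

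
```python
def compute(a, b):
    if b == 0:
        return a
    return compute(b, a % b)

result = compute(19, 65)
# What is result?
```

compute(19, 65) -> compute(65, 19) -> compute(19, 8) -> compute(8, 3) -> compute(3, 2) -> compute(2, 1) -> compute(1, 0) -> 1

Answer: 1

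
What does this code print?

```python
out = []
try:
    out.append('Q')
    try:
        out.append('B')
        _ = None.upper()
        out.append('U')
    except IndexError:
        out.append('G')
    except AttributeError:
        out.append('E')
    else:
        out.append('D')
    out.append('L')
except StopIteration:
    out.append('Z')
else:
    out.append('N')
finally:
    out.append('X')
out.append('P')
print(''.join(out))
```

Execution trace: 'Q' (try body) → 'B' (inner try body) → 'E' (inner except AttributeError) → 'L' (try body, no exception) → 'N' (else) → 'X' (finally) → 'P' (after the try/except). Output: QBELNXP

Answer: QBELNXP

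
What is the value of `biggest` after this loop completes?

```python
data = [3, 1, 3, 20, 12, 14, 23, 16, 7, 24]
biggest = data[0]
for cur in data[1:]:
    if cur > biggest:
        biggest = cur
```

Maximum of [3, 1, 3, 20, 12, 14, 23, 16, 7, 24]
`biggest` takes the values: 3 → 20 → 23 → 24

Answer: 24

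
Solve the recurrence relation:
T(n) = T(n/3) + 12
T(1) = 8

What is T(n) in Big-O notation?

Each step divides n by 3 and adds 12. After log_3(n) steps we reach T(1)=8. So T(n) = 12·log_3(n) + 8 = O(log n).

Answer: O(log n)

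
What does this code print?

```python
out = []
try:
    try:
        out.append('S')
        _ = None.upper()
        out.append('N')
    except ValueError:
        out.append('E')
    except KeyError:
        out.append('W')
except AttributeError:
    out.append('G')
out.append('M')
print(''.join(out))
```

Execution trace: 'S' (try body) → 'G' (outer except AttributeError) → 'M' (after the try/except). Output: SGM

Answer: SGM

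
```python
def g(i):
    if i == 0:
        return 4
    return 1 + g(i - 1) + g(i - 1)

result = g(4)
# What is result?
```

g(i) = 1 + 2·g(i-1), g(0)=4. Closed form: (4+1)·2^4 - 1 = 79.

Answer: 79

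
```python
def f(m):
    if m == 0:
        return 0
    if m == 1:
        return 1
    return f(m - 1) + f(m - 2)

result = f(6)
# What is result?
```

Build up from base cases: f(0)=0, f(1)=1, f(2)=1, f(3)=2, f(4)=3, f(5)=5, f(6)=8

Answer: 8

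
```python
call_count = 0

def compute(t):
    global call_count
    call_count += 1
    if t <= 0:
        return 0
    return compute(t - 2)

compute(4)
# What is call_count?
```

Linear recursion stepping by 2: 3 calls from t=4 down to ≤0.

Answer: 3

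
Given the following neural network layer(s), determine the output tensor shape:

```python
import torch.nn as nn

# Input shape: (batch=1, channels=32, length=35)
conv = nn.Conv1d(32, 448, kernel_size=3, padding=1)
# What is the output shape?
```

Input: (1, 32, 35) -> Output: (1, 448, 35)

Answer: (1, 448, 35)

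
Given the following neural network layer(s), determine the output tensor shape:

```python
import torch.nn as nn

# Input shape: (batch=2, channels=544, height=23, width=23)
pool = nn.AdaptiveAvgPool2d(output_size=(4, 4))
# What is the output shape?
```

Input: (2, 544, 23, 23) -> Output: (2, 544, 4, 4)

Answer: (2, 544, 4, 4)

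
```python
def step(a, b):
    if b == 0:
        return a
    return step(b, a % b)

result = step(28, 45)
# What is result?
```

step(28, 45) -> step(45, 28) -> step(28, 17) -> step(17, 11) -> step(11, 6) -> step(6, 5) -> step(5, 1) -> step(1, 0) -> 1

Answer: 1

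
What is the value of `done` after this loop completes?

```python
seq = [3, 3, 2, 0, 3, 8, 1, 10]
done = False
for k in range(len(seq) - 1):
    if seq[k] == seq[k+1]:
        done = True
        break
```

Check consecutive duplicates in [3, 3, 2, 0, 3, 8, 1, 10]
`done` takes the values: False → True

Answer: True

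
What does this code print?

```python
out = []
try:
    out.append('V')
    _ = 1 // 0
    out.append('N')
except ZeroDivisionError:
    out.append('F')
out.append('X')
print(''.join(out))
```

Execution trace: 'V' (try body) → 'F' (except ZeroDivisionError) → 'X' (after the try/except). Output: VFX

Answer: VFX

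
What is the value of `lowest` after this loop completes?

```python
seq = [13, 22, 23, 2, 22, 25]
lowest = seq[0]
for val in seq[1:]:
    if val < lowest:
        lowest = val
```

Minimum of [13, 22, 23, 2, 22, 25]
`lowest` takes the values: 13 → 2

Answer: 2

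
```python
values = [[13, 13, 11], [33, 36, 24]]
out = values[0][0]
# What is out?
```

Trace:
`values = [[13, 13, 11], [33, 36, 24]]` → values = [[13, 13, 11], [33, 36, 24]]
`out = values[0][0]` → out = 13
So out = 13

Answer: 13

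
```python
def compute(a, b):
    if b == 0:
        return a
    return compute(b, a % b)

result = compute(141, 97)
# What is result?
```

compute(141, 97) -> compute(97, 44) -> compute(44, 9) -> compute(9, 8) -> compute(8, 1) -> compute(1, 0) -> 1

Answer: 1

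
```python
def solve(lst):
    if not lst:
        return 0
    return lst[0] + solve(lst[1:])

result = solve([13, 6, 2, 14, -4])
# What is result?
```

13 + 6 + 2 + 14 + (-4) + 0 = 31

Answer: 31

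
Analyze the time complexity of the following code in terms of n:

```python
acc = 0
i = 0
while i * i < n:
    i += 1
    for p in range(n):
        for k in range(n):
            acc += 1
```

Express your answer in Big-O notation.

Each loop level contributes: √n × n × n. Multiplying the contributions gives O(n^2√n).

Answer: O(n^2√n)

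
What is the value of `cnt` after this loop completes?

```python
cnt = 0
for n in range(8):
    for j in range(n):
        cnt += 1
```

Triangle number: 0+1+2+...+7
`cnt` takes the values: 0 → 1 → 2 → 3 → 4 → 5 → 6 → 7 → 8 → 9 → 10 → 11 → 12 → 13 → 14 → 15 → 16 → 17 → 18 → 19 → 20 → 21 → 22 → 23 → 24 → 25 → 26 → 27 → 28

Answer: 28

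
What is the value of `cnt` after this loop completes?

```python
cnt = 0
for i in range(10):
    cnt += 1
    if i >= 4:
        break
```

Loop breaks when i reaches 4, cnt is 5
`cnt` takes the values: 0 → 1 → 2 → 3 → 4 → 5

Answer: 5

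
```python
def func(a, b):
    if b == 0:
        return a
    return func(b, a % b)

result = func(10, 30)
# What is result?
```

func(10, 30) -> func(30, 10) -> func(10, 0) -> 10

Answer: 10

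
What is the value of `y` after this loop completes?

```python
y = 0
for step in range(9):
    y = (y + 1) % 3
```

Increment mod 3, 9 times = 0
`y` takes the values: 0 → 1 → 2 → 0 → 1 → 2 → 0 → 1 → 2 → 0

Answer: 0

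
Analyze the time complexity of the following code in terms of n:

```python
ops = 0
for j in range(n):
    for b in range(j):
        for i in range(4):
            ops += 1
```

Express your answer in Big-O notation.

Each loop level contributes: n × n × 1. Multiplying the contributions gives O(n^2).

Answer: O(n^2)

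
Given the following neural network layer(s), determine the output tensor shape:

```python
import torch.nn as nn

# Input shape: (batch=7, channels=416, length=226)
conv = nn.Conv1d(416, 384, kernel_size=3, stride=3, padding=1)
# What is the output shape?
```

Input: (7, 416, 226) -> Output: (7, 384, 76)

Answer: (7, 384, 76)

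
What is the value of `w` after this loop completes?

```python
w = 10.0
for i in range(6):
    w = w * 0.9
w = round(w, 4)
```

Exponential decay: 10.0 * 0.9^6
`w` takes the values: 10.0 → 9.0 → 8.1 → 7.29 → 6.561 → 5.9049 → 5.31441 → 5.3144

Answer: 5.3144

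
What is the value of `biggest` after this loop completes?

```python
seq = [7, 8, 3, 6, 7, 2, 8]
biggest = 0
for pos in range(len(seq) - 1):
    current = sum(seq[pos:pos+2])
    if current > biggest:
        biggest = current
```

Max sum of 2-element window in [7, 8, 3, 6, 7, 2, 8]
`biggest` takes the values: 0 → 15

Answer: 15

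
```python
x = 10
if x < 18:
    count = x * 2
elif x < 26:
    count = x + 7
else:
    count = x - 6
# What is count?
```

Trace:
`x = 10` → x = 10
`if x < 18: ...` → x < 18 is True → count = 20
So count = 20

Answer: 20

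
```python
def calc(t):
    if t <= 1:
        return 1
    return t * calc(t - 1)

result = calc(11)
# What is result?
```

calc(11) = 11 * 10 * 9 * 8 * 7 * 6 * 5 * 4 * 3 * 2 * 1 = 39916800

Answer: 39916800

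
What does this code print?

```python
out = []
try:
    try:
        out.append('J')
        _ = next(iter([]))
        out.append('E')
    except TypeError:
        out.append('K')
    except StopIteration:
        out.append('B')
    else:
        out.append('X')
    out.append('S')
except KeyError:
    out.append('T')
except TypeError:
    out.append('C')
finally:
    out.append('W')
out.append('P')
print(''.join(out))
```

Execution trace: 'J' (inner try body) → 'B' (inner except StopIteration) → 'S' (try body, no exception) → 'W' (finally) → 'P' (after the try/except). Output: JBSWP

Answer: JBSWP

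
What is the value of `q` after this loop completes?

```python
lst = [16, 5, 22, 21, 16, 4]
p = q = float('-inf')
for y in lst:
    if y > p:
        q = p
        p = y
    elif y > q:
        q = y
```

Second largest (with repeats) in [16, 5, 22, 21, 16, 4]
`q` takes the values: -inf → 5 → 16 → 21

Answer: 21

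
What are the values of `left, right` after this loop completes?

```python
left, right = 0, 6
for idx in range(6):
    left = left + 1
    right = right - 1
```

left goes 0→6, right goes 6→0
`left, right` takes the values: (0, 6) → (1, 6) → (1, 5) → (2, 5) → (2, 4) → (3, 4) → (3, 3) → (4, 3) → (4, 2) → (5, 2) → (5, 1) → (6, 1) → (6, 0)

Answer: 6, 0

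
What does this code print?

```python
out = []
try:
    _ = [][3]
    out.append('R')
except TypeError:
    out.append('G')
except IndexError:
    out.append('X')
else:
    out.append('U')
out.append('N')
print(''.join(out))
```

Execution trace: 'X' (except IndexError) → 'N' (after the try/except). Output: XN

Answer: XN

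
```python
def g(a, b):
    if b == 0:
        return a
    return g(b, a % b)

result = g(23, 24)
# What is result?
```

g(23, 24) -> g(24, 23) -> g(23, 1) -> g(1, 0) -> 1

Answer: 1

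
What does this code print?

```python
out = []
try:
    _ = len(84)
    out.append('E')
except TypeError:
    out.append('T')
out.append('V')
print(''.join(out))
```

Execution trace: 'T' (except TypeError) → 'V' (after the try/except). Output: TV

Answer: TV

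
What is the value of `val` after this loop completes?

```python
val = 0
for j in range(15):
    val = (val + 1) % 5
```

Increment mod 5, 15 times = 0
`val` takes the values: 0 → 1 → 2 → 3 → 4 → 0 → 1 → 2 → 3 → 4 → 0 → 1 → 2 → 3 → 4 → 0

Answer: 0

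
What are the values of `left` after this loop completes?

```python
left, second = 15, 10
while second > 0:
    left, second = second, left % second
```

GCD of 15 and 10
`left` takes the values: 15 → 10 → 5

Answer: 5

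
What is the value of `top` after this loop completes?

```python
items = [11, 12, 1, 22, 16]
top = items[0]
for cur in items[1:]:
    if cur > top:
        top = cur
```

Maximum of [11, 12, 1, 22, 16]
`top` takes the values: 11 → 12 → 22

Answer: 22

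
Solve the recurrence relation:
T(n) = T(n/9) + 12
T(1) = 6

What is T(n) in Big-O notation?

Each step divides n by 9 and adds 12. After log_9(n) steps we reach T(1)=6. So T(n) = 12·log_9(n) + 6 = O(log n).

Answer: O(log n)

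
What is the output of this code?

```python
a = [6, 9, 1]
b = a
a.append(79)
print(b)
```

Key concept: basic list aliasing.
Step by step:
`a = [6, 9, 1]` → a = [6, 9, 1]
`b = a` → b = [6, 9, 1] (same object as a)
`a.append(79)` → a = [6, 9, 1, 79] (same object as b); b = [6, 9, 1, 79] (same object as a)
`print(b)` → prints [6, 9, 1, 79]

Answer: [6, 9, 1, 79]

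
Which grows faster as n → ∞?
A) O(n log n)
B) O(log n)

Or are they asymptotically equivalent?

O(n log n) vs O(log n): Higher order terms dominate.

Answer: A) O(n log n) grows faster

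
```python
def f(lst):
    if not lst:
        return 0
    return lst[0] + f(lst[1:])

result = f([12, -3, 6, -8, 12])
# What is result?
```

12 + (-3) + 6 + (-8) + 12 + 0 = 19

Answer: 19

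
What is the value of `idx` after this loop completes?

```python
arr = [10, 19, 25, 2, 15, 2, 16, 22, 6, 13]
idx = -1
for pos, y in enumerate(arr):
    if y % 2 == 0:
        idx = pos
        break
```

First even number index in [10, 19, 25, 2, 15, 2, 16, 22, 6, 13]
`idx` takes the values: -1 → 0

Answer: 0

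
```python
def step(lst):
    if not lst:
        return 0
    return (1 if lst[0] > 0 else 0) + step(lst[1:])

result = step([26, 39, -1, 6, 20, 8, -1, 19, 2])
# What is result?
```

Count of positive elements in [26, 39, -1, 6, 20, 8, -1, 19, 2] = 7

Answer: 7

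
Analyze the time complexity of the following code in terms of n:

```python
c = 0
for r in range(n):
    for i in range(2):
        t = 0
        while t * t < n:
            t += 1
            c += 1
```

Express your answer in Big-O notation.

Each loop level contributes: n × 1 × √n. Multiplying the contributions gives O(n√n).

Answer: O(n√n)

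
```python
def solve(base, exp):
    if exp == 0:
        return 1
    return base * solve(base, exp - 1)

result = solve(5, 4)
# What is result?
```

solve(5, 4) = 5 * 5 * 5 * 5 = 625

Answer: 625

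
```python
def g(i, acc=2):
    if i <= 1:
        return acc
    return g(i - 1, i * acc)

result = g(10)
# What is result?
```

Accumulator trace (n, acc): (10, 2) -> (9, 20) -> (8, 180) -> (7, 1440) -> (6, 10080) -> (5, 60480) -> (4, 302400) -> (3, 1209600) -> (2, 3628800) -> (1, 7257600) -> return 7257600

Answer: 7257600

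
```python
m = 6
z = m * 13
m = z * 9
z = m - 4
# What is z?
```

Trace:
`m = 6` → m = 6
`z = m * 13` → z = 78
`m = z * 9` → m = 702
`z = m - 4` → z = 698
So z = 698

Answer: 698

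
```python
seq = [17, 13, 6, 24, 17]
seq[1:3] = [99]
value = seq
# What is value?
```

Trace:
`seq = [17, 13, 6, 24, 17]` → seq = [17, 13, 6, 24, 17]
`seq[1:3] = [99]` → seq = [17, 99, 24, 17]
`value = seq` → value = [17, 99, 24, 17]
So value = [17, 99, 24, 17]

Answer: [17, 99, 24, 17]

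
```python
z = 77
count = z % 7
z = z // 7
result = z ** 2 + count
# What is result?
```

Trace:
`z = 77` → z = 77
`count = z % 7` → count = 0
`z = z // 7` → z = 11
`result = z ** 2 + count` → result = 121
So result = 121

Answer: 121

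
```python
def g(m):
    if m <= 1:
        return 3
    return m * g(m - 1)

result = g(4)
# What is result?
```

g(4) = 4 * 3 * 2 * 3 = 72

Answer: 72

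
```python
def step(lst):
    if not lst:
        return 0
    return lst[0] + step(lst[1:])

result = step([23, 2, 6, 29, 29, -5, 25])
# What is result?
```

23 + 2 + 6 + 29 + 29 + (-5) + 25 + 0 = 109

Answer: 109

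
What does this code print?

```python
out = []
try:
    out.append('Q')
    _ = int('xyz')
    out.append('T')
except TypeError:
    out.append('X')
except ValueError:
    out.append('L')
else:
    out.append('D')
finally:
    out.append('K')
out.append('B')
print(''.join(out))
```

Execution trace: 'Q' (try body) → 'L' (except ValueError) → 'K' (finally) → 'B' (after the try/except). Output: QLKB

Answer: QLKB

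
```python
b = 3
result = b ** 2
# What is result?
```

Trace:
`b = 3` → b = 3
`result = b ** 2` → result = 9
So result = 9

Answer: 9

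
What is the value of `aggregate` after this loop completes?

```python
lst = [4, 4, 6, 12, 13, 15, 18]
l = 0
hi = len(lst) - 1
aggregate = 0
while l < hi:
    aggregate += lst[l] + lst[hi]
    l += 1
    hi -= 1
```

Sum of pairs from ends
`aggregate` takes the values: 0 → 22 → 41 → 60

Answer: 60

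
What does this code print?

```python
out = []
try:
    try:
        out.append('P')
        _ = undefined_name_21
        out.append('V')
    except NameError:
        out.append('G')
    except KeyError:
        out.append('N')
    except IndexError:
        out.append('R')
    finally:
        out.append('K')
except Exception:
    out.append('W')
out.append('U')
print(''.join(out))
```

Execution trace: 'P' (inner try body) → 'G' (inner except NameError) → 'K' (inner finally) → 'U' (after the try/except). Output: PGKU

Answer: PGKU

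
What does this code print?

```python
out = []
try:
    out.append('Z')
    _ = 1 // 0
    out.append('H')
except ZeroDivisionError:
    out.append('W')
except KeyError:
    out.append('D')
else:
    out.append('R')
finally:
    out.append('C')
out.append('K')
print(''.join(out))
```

Execution trace: 'Z' (try body) → 'W' (except ZeroDivisionError) → 'C' (finally) → 'K' (after the try/except). Output: ZWCK

Answer: ZWCK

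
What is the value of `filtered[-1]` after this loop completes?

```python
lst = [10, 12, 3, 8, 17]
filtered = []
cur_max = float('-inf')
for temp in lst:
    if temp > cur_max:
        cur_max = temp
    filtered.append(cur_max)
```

Running max ends at 17
`filtered` takes the values: [] → [10] → [10, 12] → [10, 12, 12] → [10, 12, 12, 12] → [10, 12, 12, 12, 17]
So `filtered[-1]` = 17

Answer: 17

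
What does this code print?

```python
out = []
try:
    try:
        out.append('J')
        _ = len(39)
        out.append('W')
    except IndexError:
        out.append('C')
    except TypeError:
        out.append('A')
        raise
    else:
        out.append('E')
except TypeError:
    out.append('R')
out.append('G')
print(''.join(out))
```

Execution trace: 'J' (try body) → 'A' (except TypeError) → 'R' (outer except TypeError) → 'G' (after the try/except). Output: JARG

Answer: JARG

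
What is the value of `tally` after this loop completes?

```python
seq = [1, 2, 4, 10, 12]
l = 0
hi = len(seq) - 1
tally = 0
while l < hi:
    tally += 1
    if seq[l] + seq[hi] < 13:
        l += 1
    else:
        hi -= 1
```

Steps to find pair summing to 13
`tally` takes the values: 0 → 1 → 2 → 3 → 4

Answer: 4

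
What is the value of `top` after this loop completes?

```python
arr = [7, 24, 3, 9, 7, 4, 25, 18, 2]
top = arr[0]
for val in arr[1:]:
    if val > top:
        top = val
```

Maximum of [7, 24, 3, 9, 7, 4, 25, 18, 2]
`top` takes the values: 7 → 24 → 25

Answer: 25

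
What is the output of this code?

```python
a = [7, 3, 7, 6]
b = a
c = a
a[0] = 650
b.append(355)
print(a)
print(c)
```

Key concept: multiple aliases.
Step by step:
`a = [7, 3, 7, 6]` → a = [7, 3, 7, 6]
`b = a` → b = [7, 3, 7, 6] (same object as a)
`c = a` → c = [7, 3, 7, 6] (same object as a, b)
`a[0] = 650` → a = [650, 3, 7, 6] (same object as b, c); b = [650, 3, 7, 6] (same object as a, c); c = [650, 3, 7, 6] (same object as a, b)
`b.append(355)` → a = [650, 3, 7, 6, 355] (same object as b, c); b = [650, 3, 7, 6, 355] (same object as a, c); c = [650, 3, 7, 6, 355] (same object as a, b)
`print(a)` → prints [650, 3, 7, 6, 355]
`print(c)` → prints [650, 3, 7, 6, 355]

Answer:
[650, 3, 7, 6, 355]
[650, 3, 7, 6, 355]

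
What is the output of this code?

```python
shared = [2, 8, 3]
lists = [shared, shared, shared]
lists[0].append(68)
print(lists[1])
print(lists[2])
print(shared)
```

Key concept: list of same reference.
Step by step:
`shared = [2, 8, 3]` → shared = [2, 8, 3]
`lists = [shared, shared, shared]` → lists = [[2, 8, 3], [2, 8, 3], [2, 8, 3]]
`lists[0].append(68)` → shared = [2, 8, 3, 68]; lists = [[2, 8, 3, 68], [2, 8, 3, 68], [2, 8, 3, 68]]
`print(lists[1])` → prints [2, 8, 3, 68]
`print(lists[2])` → prints [2, 8, 3, 68]
`print(shared)` → prints [2, 8, 3, 68]

Answer:
[2, 8, 3, 68]
[2, 8, 3, 68]
[2, 8, 3, 68]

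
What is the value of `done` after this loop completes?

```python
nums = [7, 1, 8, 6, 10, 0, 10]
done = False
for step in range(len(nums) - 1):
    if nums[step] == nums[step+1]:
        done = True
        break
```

Check consecutive duplicates in [7, 1, 8, 6, 10, 0, 10]
`done` takes the values: False

Answer: False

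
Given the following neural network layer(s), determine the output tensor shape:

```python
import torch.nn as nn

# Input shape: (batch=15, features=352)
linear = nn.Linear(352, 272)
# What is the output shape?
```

Input: (15, 352) -> Output: (15, 272)

Answer: (15, 272)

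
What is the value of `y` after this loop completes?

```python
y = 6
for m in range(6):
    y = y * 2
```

Multiply by 2, 6 times: 6 * 2^6 = 384
`y` takes the values: 6 → 12 → 24 → 48 → 96 → 192 → 384

Answer: 384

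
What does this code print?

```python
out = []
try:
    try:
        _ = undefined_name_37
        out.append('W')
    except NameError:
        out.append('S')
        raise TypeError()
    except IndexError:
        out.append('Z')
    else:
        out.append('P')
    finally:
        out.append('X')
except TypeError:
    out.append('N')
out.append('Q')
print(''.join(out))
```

Execution trace: 'S' (inner except NameError) → 'X' (inner finally) → 'N' (outer except TypeError) → 'Q' (after the try/except). Output: SXNQ

Answer: SXNQ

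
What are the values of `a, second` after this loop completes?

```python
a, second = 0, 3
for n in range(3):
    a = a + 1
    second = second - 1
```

a goes 0→3, second goes 3→0
`a, second` takes the values: (0, 3) → (1, 3) → (1, 2) → (2, 2) → (2, 1) → (3, 1) → (3, 0)

Answer: 3, 0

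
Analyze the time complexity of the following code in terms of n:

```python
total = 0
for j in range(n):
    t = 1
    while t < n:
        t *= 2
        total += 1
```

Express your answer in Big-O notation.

Each loop level contributes: n × log n. Multiplying the contributions gives O(n log n).

Answer: O(n log n)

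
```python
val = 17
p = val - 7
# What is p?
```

Trace:
`val = 17` → val = 17
`p = val - 7` → p = 10
So p = 10

Answer: 10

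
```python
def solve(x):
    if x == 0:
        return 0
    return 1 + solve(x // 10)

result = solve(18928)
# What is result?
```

Count of digits of 18928: 5

Answer: 5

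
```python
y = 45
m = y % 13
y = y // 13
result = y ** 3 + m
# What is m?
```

Trace:
`y = 45` → y = 45
`m = y % 13` → m = 6
`y = y // 13` → y = 3
`result = y ** 3 + m` → result = 33
So m = 6

Answer: 6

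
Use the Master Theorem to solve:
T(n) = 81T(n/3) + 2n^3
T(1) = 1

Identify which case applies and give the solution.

a=81, b=3, f(n)=2n^3. log_3(81) = 4. Since c=3 < 4, Case 1 applies: T(n) = Θ(n^log_b(a)) = O(n^4).

Answer: O(n^4) - Case 1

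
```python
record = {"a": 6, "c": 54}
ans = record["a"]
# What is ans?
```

Trace:
`record = {"a": 6, "c": 54}` → record = {'a': 6, 'c': 54}
`ans = record["a"]` → ans = 6
So ans = 6

Answer: 6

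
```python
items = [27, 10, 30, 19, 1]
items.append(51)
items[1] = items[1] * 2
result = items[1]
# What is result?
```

Trace:
`items = [27, 10, 30, 19, 1]` → items = [27, 10, 30, 19, 1]
`items.append(51)` → items = [27, 10, 30, 19, 1, 51]
`items[1] = items[1] * 2` → items = [27, 20, 30, 19, 1, 51]
`result = items[1]` → result = 20
So result = 20

Answer: 20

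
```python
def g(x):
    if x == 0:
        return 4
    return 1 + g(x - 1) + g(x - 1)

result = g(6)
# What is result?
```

g(x) = 1 + 2·g(x-1), g(0)=4. Closed form: (4+1)·2^6 - 1 = 319.

Answer: 319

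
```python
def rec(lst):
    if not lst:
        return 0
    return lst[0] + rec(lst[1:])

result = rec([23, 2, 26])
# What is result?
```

23 + 2 + 26 + 0 = 51

Answer: 51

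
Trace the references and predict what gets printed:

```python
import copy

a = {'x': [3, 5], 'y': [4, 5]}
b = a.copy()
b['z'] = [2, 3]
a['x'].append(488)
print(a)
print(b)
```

Key concept: shallow copy of dict with mutable values.
Step by step:
`a = {'x': [3, 5], 'y': [4, 5]}` → a = {'x': [3, 5], 'y': [4, 5]}
`b = a.copy()` → b = {'x': [3, 5], 'y': [4, 5]}
`b['z'] = [2, 3]` → b = {'x': [3, 5], 'y': [4, 5], 'z': [2, 3]}
`a['x'].append(488)` → a = {'x': [3, 5, 488], 'y': [4, 5]}; b = {'x': [3, 5, 488], 'y': [4, 5], 'z': [2, 3]}
`print(a)` → prints {'x': [3, 5, 488], 'y': [4, 5]}
`print(b)` → prints {'x': [3, 5, 488], 'y': [4, 5], 'z': [2, 3]}

Answer:
{'x': [3, 5, 488], 'y': [4, 5]}
{'x': [3, 5, 488], 'y': [4, 5], 'z': [2, 3]}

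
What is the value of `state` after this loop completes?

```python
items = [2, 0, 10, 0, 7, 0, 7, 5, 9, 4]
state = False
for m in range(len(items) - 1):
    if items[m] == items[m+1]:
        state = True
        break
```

Check consecutive duplicates in [2, 0, 10, 0, 7, 0, 7, 5, 9, 4]
`state` takes the values: False

Answer: False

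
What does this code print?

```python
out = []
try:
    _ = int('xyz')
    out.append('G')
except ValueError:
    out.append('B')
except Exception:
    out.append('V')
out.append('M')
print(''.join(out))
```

Execution trace: 'B' (except ValueError) → 'M' (after the try/except). Output: BM

Answer: BM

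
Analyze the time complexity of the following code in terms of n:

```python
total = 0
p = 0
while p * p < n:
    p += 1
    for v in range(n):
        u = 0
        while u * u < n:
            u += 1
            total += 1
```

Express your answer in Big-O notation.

Each loop level contributes: √n × n × √n. Multiplying the contributions gives O(n^2).

Answer: O(n^2)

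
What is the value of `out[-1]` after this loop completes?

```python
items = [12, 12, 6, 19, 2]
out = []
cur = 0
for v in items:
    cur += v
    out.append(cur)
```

Cumulative sum ends at 51
`out` takes the values: [] → [12] → [12, 24] → [12, 24, 30] → [12, 24, 30, 49] → [12, 24, 30, 49, 51]
So `out[-1]` = 51

Answer: 51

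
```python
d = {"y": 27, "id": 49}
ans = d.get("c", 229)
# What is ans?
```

Trace:
`d = {"y": 27, "id": 49}` → d = {'y': 27, 'id': 49}
`ans = d.get("c", 229)` → ans = 229
So ans = 229

Answer: 229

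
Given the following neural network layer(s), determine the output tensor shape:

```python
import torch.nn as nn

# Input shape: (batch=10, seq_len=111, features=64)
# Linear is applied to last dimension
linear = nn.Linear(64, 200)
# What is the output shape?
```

Input: (10, 111, 64) -> Output: (10, 111, 200)

Answer: (10, 111, 200)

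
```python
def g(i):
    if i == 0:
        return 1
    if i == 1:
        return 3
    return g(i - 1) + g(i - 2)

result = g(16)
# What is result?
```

Build up from base cases: g(0)=1, g(1)=3, g(2)=4, g(3)=7, g(4)=11, g(5)=18, g(6)=29, ..., g(16)=3571

Answer: 3571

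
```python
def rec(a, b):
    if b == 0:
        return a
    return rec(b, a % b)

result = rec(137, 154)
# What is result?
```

rec(137, 154) -> rec(154, 137) -> rec(137, 17) -> rec(17, 1) -> rec(1, 0) -> 1

Answer: 1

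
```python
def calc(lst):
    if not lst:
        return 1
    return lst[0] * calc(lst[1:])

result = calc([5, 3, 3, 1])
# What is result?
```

Product over [5, 3, 3, 1] = 5 * 3 * 3 * 1 = 45

Answer: 45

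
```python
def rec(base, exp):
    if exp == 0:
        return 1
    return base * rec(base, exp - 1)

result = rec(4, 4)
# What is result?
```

rec(4, 4) = 4 * 4 * 4 * 4 = 256

Answer: 256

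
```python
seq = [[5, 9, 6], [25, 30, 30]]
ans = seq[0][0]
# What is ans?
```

Trace:
`seq = [[5, 9, 6], [25, 30, 30]]` → seq = [[5, 9, 6], [25, 30, 30]]
`ans = seq[0][0]` → ans = 5
So ans = 5

Answer: 5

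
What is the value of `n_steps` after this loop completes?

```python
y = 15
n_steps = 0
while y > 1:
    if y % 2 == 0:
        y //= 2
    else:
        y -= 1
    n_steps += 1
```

Steps to reduce 15 to 1
`n_steps` takes the values: 0 → 1 → 2 → 3 → 4 → 5 → 6

Answer: 6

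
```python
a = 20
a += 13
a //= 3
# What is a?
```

Trace:
`a = 20` → a = 20
`a += 13` → a = 33
`a //= 3` → a = 11
So a = 11

Answer: 11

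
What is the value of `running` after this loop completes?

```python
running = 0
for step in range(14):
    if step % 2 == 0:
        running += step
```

Sum of even numbers 0 to 13
`running` takes the values: 0 → 2 → 6 → 12 → 20 → 30 → 42

Answer: 42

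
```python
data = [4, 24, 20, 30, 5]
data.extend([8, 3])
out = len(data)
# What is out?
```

Trace:
`data = [4, 24, 20, 30, 5]` → data = [4, 24, 20, 30, 5]
`data.extend([8, 3])` → data = [4, 24, 20, 30, 5, 8, 3]
`out = len(data)` → out = 7
So out = 7

Answer: 7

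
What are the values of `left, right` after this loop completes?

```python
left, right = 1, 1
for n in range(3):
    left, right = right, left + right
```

Fibonacci: after 3 iterations
`left, right` takes the values: (1, 1) → (1, 2) → (2, 3) → (3, 5)

Answer: 3, 5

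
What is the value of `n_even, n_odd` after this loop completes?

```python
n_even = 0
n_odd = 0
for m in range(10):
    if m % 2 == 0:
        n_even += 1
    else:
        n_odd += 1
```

Count evens and odds in range(10)
`n_even, n_odd` takes the values: (0, 0) → (1, 0) → (1, 1) → (2, 1) → (2, 2) → (3, 2) → (3, 3) → (4, 3) → (4, 4) → (5, 4) → (5, 5)

Answer: 5, 5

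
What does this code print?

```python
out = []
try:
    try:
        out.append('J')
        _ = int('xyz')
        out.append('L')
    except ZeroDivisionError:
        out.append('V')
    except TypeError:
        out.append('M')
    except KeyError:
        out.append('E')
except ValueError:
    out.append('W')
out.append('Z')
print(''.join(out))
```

Execution trace: 'J' (try body) → 'W' (outer except ValueError) → 'Z' (after the try/except). Output: JWZ

Answer: JWZ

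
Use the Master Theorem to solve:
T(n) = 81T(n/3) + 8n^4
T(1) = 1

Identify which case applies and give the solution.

a=81, b=3, f(n)=8n^4. log_3(81) = 4. Since c=4 = 4, Case 2 applies: T(n) = Θ(n^log_b(a) · log n) = O(n^4 log n).

Answer: O(n^4 log n) - Case 2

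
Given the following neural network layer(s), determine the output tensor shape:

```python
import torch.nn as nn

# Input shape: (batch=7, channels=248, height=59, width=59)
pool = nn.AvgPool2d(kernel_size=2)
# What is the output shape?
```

Input: (7, 248, 59, 59) -> Output: (7, 248, 29, 29)

Answer: (7, 248, 29, 29)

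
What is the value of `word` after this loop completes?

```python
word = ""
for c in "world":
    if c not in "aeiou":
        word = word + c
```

Remove vowels from 'world'
`word` takes the values: "" → "w" → "wr" → "wrl" → "wrld"

Answer: "wrld"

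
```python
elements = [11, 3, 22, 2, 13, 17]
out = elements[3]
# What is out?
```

Trace:
`elements = [11, 3, 22, 2, 13, 17]` → elements = [11, 3, 22, 2, 13, 17]
`out = elements[3]` → out = 2
So out = 2

Answer: 2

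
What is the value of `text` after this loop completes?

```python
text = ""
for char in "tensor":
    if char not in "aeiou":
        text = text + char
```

Remove vowels from 'tensor'
`text` takes the values: "" → "t" → "tn" → "tns" → "tnsr"

Answer: "tnsr"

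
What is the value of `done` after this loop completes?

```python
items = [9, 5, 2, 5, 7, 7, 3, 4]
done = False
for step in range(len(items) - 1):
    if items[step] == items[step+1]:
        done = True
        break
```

Check consecutive duplicates in [9, 5, 2, 5, 7, 7, 3, 4]
`done` takes the values: False → True

Answer: True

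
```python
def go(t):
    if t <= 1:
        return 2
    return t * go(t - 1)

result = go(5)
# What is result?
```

go(5) = 5 * 4 * 3 * 2 * 2 = 240

Answer: 240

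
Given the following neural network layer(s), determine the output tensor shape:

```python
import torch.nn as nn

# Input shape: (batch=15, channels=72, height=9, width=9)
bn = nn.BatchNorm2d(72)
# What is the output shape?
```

Input: (15, 72, 9, 9) -> Output: (15, 72, 9, 9)

Answer: (15, 72, 9, 9)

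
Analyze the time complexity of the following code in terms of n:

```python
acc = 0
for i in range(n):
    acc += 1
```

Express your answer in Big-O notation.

Each loop level contributes: n. Multiplying the contributions gives O(n).

Answer: O(n)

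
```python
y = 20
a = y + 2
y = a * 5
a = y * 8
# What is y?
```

Trace:
`y = 20` → y = 20
`a = y + 2` → a = 22
`y = a * 5` → y = 110
`a = y * 8` → a = 880
So y = 110

Answer: 110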